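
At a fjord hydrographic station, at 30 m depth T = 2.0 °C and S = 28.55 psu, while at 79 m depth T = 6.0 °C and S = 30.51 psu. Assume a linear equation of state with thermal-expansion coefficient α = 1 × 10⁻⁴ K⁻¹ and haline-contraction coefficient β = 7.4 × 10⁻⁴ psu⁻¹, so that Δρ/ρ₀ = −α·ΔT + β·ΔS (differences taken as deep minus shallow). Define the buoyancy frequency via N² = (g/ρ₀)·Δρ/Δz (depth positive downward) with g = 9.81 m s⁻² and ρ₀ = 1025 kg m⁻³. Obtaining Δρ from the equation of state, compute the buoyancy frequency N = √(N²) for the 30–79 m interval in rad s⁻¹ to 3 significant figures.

0.0145 rad s⁻¹

ΔT = +4.0 K, ΔS = +1.96 psu (deep − shallow).
Δρ/ρ₀ = −αΔT + βΔS = -4.00 × 10⁻⁴ + 1.4504 × 10⁻³ = 1.0504 × 10⁻³, so Δρ ≈ 1.077 kg m⁻³.
N² = (g/ρ₀)·Δρ/Δz = g·(Δρ/ρ₀)/Δz = 9.81 × 1.0504 × 10⁻³ / 49 = 2.1029 × 10⁻⁴ s⁻².
N = √(2.1029 × 10⁻⁴) = 0.014501 rad s⁻¹ ≈ 0.0145 rad s⁻¹.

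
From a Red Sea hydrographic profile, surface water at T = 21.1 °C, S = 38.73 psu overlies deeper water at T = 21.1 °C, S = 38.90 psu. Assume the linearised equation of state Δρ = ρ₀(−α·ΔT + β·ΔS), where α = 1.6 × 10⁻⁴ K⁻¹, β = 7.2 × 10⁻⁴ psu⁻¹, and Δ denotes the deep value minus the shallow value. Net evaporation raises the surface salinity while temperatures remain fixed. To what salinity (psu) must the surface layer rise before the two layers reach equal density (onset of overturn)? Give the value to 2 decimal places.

Neutral buoyancy requires −α(T_deep − T_surf) + β(S_deep − S_surf′) = 0.
S_surf′ = S_deep − (α/β)·ΔT = 38.90 − (1.6 × 10⁻⁴/7.2 × 10⁻⁴)·(+0.0) = 38.9000 psu.
Increase required: 38.9000 − 38.73 = 0.1700 psu.

38.90 psu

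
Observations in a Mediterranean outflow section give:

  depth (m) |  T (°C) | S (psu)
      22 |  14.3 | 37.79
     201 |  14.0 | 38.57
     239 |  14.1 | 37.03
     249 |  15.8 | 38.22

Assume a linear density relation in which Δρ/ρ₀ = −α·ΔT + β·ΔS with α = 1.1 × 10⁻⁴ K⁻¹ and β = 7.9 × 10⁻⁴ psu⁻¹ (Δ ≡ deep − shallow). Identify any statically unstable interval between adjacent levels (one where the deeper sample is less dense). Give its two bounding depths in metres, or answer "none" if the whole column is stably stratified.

Evaluate Δρ/ρ₀ = −αΔT + βΔS across each adjacent pair:
  22–201 m: −αΔT+βΔS = −(1.1 × 10⁻⁴)(-0.3)+(7.9 × 10⁻⁴)(+0.78) = 6.5 × 10⁻⁴ → stable
  201–239 m: −αΔT+βΔS = −(1.1 × 10⁻⁴)(+0.1)+(7.9 × 10⁻⁴)(-1.54) = -1.2 × 10⁻³ → UNSTABLE
  239–249 m: −αΔT+βΔS = −(1.1 × 10⁻⁴)(+1.7)+(7.9 × 10⁻⁴)(+1.19) = 7.5 × 10⁻⁴ → stable
The 201–239 m interval has Δρ < 0: lighter water underlies denser water.

201–239 m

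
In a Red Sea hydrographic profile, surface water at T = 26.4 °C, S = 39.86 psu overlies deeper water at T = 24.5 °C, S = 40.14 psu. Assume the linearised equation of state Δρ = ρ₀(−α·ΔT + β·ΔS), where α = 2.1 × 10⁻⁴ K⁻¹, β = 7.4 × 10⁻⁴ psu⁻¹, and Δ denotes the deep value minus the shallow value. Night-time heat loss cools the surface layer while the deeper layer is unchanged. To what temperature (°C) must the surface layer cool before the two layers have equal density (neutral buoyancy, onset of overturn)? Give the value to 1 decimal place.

23.5 °C

Neutral buoyancy requires Δρ = 0, i.e. −α(T_deep − T_surf′) + β(S_deep − S_surf) = 0.
T_surf′ = T_deep − (β/α)·ΔS = 24.5 − (7.4 × 10⁻⁴/2.1 × 10⁻⁴)·(+0.28) = 23.513 °C.
Cooling required: 26.4 − (23.513) = 2.887 °C.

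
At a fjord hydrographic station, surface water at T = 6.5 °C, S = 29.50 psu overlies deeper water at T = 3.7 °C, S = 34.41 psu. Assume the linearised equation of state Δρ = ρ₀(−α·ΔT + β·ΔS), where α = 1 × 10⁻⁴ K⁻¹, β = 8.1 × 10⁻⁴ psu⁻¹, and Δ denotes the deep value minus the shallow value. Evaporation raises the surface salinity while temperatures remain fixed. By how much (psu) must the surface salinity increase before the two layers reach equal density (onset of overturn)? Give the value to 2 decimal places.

5.26 psu

Neutral buoyancy requires −α(T_deep − T_surf) + β(S_deep − S_surf′) = 0.
S_surf′ = S_deep − (α/β)·ΔT = 34.41 − (1 × 10⁻⁴/8.1 × 10⁻⁴)·(-2.8) = 34.7557 psu.
Increase required: 34.7557 − 29.50 = 5.2557 psu.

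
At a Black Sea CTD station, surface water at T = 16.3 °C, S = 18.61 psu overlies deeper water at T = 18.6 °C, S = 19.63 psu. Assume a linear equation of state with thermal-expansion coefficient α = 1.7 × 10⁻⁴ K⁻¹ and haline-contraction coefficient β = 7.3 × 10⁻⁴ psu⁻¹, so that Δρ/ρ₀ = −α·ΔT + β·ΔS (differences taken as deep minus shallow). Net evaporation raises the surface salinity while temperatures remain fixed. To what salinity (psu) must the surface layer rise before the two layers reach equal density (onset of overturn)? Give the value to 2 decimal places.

Neutral buoyancy requires −α(T_deep − T_surf) + β(S_deep − S_surf′) = 0.
S_surf′ = S_deep − (α/β)·ΔT = 19.63 − (1.7 × 10⁻⁴/7.3 × 10⁻⁴)·(+2.3) = 19.0944 psu.
Increase required: 19.0944 − 18.61 = 0.4844 psu.

19.09 psu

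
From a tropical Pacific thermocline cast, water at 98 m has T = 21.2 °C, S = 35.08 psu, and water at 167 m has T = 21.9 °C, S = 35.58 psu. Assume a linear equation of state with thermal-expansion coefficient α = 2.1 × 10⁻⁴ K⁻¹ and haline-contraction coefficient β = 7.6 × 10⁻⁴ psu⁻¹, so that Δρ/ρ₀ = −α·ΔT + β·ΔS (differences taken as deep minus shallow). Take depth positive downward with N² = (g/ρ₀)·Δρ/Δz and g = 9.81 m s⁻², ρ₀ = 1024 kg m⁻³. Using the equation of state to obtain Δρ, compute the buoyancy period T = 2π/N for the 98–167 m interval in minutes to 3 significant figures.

18.2 min

ΔT = +0.7 K, ΔS = +0.50 psu (deep − shallow).
Δρ/ρ₀ = −αΔT + βΔS = -1.47 × 10⁻⁴ + 3.80 × 10⁻⁴ = 2.33 × 10⁻⁴, so Δρ ≈ 0.2386 kg m⁻³.
N² = (g/ρ₀)·Δρ/Δz = g·(Δρ/ρ₀)/Δz = 9.81 × 2.33 × 10⁻⁴ / 69 = 3.3127 × 10⁻⁵ s⁻².
N = √(3.3127 × 10⁻⁵) = 5.7556 × 10⁻³ rad s⁻¹ → T = 2π/N = 1.0917 × 10³ s = 18.195 min ≈ 18.2 min.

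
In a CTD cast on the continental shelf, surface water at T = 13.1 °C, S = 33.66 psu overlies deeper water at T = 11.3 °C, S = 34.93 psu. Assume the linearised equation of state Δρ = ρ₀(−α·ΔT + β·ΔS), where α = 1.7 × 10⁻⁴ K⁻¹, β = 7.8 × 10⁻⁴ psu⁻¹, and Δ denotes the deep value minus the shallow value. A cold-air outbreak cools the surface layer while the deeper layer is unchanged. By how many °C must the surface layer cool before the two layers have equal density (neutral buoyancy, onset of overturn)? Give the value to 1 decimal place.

Neutral buoyancy requires Δρ = 0, i.e. −α(T_deep − T_surf′) + β(S_deep − S_surf) = 0.
T_surf′ = T_deep − (β/α)·ΔS = 11.3 − (7.8 × 10⁻⁴/1.7 × 10⁻⁴)·(+1.27) = 5.473 °C.
Cooling required: 13.1 − (5.473) = 7.627 °C.

7.6 °C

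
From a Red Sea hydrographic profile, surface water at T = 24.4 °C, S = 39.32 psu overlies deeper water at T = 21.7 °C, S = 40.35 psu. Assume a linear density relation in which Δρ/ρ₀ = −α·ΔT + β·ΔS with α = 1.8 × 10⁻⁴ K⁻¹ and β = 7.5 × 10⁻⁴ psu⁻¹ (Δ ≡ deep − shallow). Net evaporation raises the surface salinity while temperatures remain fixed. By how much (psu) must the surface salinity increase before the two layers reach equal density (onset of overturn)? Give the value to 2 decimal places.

Neutral buoyancy requires −α(T_deep − T_surf) + β(S_deep − S_surf′) = 0.
S_surf′ = S_deep − (α/β)·ΔT = 40.35 − (1.8 × 10⁻⁴/7.5 × 10⁻⁴)·(-2.7) = 40.9980 psu.
Increase required: 40.9980 − 39.32 = 1.6780 psu.

1.68 psu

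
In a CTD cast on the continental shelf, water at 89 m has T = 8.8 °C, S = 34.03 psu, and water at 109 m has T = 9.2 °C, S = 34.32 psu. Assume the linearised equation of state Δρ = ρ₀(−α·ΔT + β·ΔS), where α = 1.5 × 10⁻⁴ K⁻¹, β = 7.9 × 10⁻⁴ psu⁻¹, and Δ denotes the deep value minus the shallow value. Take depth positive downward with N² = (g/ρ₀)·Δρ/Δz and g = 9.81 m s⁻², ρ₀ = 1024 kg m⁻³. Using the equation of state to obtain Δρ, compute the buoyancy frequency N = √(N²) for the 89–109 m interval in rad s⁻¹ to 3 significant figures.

ΔT = +0.4 K, ΔS = +0.29 psu (deep − shallow).
Δρ/ρ₀ = −αΔT + βΔS = -6.00 × 10⁻⁵ + 2.291 × 10⁻⁴ = 1.691 × 10⁻⁴, so Δρ ≈ 0.1732 kg m⁻³.
N² = (g/ρ₀)·Δρ/Δz = g·(Δρ/ρ₀)/Δz = 9.81 × 1.691 × 10⁻⁴ / 20 = 8.2944 × 10⁻⁵ s⁻².
N = √(8.2944 × 10⁻⁵) = 9.1074 × 10⁻³ rad s⁻¹ ≈ 9.11 × 10⁻³ rad s⁻¹.

9.11 × 10⁻³ rad s⁻¹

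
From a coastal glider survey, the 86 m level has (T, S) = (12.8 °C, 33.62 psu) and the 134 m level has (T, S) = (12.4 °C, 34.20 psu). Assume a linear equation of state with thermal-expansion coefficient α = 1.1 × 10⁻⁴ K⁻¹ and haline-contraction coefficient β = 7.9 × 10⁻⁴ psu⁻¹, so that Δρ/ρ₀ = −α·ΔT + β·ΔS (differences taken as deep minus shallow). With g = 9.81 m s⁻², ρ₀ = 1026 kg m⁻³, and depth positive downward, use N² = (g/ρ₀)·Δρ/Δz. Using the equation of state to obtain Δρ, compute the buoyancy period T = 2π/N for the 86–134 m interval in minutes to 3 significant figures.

ΔT = -0.4 K, ΔS = +0.58 psu (deep − shallow).
Δρ/ρ₀ = −αΔT + βΔS = 4.40 × 10⁻⁵ + 4.582 × 10⁻⁴ = 5.022 × 10⁻⁴, so Δρ ≈ 0.5153 kg m⁻³.
N² = (g/ρ₀)·Δρ/Δz = g·(Δρ/ρ₀)/Δz = 9.81 × 5.022 × 10⁻⁴ / 48 = 1.0264 × 10⁻⁴ s⁻².
N = √(1.0264 × 10⁻⁴) = 0.010131 rad s⁻¹ → T = 2π/N = 620.19 s = 10.337 min ≈ 10.3 min.

10.3 min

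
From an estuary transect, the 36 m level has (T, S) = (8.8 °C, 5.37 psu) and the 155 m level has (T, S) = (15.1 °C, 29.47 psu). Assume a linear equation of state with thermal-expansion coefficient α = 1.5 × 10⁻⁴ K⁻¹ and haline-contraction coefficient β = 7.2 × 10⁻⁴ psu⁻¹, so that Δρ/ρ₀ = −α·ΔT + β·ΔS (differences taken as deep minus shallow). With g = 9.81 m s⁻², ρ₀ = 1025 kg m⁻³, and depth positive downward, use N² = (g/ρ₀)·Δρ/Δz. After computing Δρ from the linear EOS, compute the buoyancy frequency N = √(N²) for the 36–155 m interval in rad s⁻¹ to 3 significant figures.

0.0368 rad s⁻¹

ΔT = +6.3 K, ΔS = +24.10 psu (deep − shallow).
Δρ/ρ₀ = −αΔT + βΔS = -9.45 × 10⁻⁴ + 0.017352 = 0.016407, so Δρ ≈ 16.82 kg m⁻³.
N² = (g/ρ₀)·Δρ/Δz = g·(Δρ/ρ₀)/Δz = 9.81 × 0.016407 / 119 = 1.3525 × 10⁻³ s⁻².
N = √(1.3525 × 10⁻³) = 0.036776 rad s⁻¹ ≈ 0.0368 rad s⁻¹.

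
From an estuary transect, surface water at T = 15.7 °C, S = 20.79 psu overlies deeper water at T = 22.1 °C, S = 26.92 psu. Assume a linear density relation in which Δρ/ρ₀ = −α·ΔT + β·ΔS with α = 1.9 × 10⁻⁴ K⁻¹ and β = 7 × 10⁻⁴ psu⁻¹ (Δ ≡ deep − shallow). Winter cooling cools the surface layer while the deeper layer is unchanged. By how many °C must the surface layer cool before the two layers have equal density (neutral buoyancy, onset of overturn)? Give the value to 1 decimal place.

Neutral buoyancy requires Δρ = 0, i.e. −α(T_deep − T_surf′) + β(S_deep − S_surf) = 0.
T_surf′ = T_deep − (β/α)·ΔS = 22.1 − (7 × 10⁻⁴/1.9 × 10⁻⁴)·(+6.13) = -0.484 °C.
Cooling required: 15.7 − (-0.484) = 16.184 °C.

16.2 °C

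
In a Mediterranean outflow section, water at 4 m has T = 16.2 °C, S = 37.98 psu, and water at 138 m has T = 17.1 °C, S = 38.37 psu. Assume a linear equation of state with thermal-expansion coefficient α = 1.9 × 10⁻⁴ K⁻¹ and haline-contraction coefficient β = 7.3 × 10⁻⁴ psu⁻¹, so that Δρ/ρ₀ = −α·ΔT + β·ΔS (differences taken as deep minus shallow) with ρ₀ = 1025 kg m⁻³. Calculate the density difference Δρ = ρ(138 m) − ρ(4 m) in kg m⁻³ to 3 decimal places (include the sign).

+0.117 kg m⁻³

ΔT = +0.9 K, ΔS = +0.39 psu (deep − shallow).
Δρ/ρ₀ = −(1.9 × 10⁻⁴)(+0.9) + (7.3 × 10⁻⁴)(+0.39) = 1.137 × 10⁻⁴.
Δρ = 1025 × (1.137 × 10⁻⁴) = +0.117 kg m⁻³.
Positive Δρ: denser below, stable.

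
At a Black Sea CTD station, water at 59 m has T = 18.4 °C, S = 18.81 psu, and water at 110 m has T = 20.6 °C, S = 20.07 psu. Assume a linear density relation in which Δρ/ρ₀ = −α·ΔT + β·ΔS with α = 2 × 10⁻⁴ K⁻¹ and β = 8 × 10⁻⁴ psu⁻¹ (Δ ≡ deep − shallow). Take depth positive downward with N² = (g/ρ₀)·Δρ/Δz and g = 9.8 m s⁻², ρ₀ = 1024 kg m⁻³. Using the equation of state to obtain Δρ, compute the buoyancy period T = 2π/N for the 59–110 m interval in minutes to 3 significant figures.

10.0 min

ΔT = +2.2 K, ΔS = +1.26 psu (deep − shallow).
Δρ/ρ₀ = −αΔT + βΔS = -4.40 × 10⁻⁴ + 1.008 × 10⁻³ = 5.68 × 10⁻⁴, so Δρ ≈ 0.5816 kg m⁻³.
N² = (g/ρ₀)·Δρ/Δz = g·(Δρ/ρ₀)/Δz = 9.8 × 5.68 × 10⁻⁴ / 51 = 1.0915 × 10⁻⁴ s⁻².
N = √(1.0915 × 10⁻⁴) = 0.010447 rad s⁻¹ → T = 2π/N = 601.43 s = 10.024 min ≈ 10.0 min.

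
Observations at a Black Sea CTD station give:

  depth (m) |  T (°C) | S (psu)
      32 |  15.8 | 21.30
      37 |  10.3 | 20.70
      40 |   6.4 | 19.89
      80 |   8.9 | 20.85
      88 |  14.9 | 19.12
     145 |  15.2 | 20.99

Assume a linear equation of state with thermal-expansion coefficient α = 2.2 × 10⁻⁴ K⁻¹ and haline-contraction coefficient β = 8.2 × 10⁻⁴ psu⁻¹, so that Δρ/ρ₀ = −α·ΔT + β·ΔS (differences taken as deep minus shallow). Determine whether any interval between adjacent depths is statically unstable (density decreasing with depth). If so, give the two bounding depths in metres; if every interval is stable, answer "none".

Evaluate Δρ/ρ₀ = −αΔT + βΔS across each adjacent pair:
  32–37 m: −αΔT+βΔS = −(2.2 × 10⁻⁴)(-5.5)+(8.2 × 10⁻⁴)(-0.60) = 7.2 × 10⁻⁴ → stable
  37–40 m: −αΔT+βΔS = −(2.2 × 10⁻⁴)(-3.9)+(8.2 × 10⁻⁴)(-0.81) = 1.9 × 10⁻⁴ → stable
  40–80 m: −αΔT+βΔS = −(2.2 × 10⁻⁴)(+2.5)+(8.2 × 10⁻⁴)(+0.96) = 2.4 × 10⁻⁴ → stable
  80–88 m: −αΔT+βΔS = −(2.2 × 10⁻⁴)(+6.0)+(8.2 × 10⁻⁴)(-1.73) = -2.7 × 10⁻³ → UNSTABLE
  88–145 m: −αΔT+βΔS = −(2.2 × 10⁻⁴)(+0.3)+(8.2 × 10⁻⁴)(+1.87) = 1.5 × 10⁻³ → stable
The 80–88 m interval has Δρ < 0: lighter water underlies denser water.

80–88 m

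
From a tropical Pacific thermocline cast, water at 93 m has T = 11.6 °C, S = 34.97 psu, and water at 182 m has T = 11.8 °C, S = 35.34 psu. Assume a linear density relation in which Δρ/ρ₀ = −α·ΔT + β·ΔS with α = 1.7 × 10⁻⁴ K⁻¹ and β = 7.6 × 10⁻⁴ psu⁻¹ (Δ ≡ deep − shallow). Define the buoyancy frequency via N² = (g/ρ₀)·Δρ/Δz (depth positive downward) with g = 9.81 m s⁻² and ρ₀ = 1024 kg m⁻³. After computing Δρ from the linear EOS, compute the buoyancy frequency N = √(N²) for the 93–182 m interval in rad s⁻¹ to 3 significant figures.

5.22 × 10⁻³ rad s⁻¹

ΔT = +0.2 K, ΔS = +0.37 psu (deep − shallow).
Δρ/ρ₀ = −αΔT + βΔS = -3.40 × 10⁻⁵ + 2.812 × 10⁻⁴ = 2.472 × 10⁻⁴, so Δρ ≈ 0.2531 kg m⁻³.
N² = (g/ρ₀)·Δρ/Δz = g·(Δρ/ρ₀)/Δz = 9.81 × 2.472 × 10⁻⁴ / 89 = 2.7248 × 10⁻⁵ s⁻².
N = √(2.7248 × 10⁻⁵) = 5.2200 × 10⁻³ rad s⁻¹ ≈ 5.22 × 10⁻³ rad s⁻¹.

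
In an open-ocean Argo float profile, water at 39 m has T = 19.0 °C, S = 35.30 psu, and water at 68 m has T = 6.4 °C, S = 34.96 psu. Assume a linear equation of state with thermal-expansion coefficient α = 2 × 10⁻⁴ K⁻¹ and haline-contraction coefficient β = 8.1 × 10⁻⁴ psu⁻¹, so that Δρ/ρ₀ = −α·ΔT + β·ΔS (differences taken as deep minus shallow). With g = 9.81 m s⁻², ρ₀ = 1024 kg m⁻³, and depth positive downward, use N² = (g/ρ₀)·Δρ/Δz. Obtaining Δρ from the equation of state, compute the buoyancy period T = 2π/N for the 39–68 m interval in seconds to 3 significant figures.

228 s

ΔT = -12.6 K, ΔS = -0.34 psu (deep − shallow).
Δρ/ρ₀ = −αΔT + βΔS = 2.52 × 10⁻³ − 2.754 × 10⁻⁴ = 2.2446 × 10⁻³, so Δρ ≈ 2.298 kg m⁻³.
N² = (g/ρ₀)·Δρ/Δz = g·(Δρ/ρ₀)/Δz = 9.81 × 2.2446 × 10⁻³ / 29 = 7.5929 × 10⁻⁴ s⁻².
N = √(7.5929 × 10⁻⁴) = 0.027555 rad s⁻¹ → T = 2π/N = 228.02 s ≈ 228 s.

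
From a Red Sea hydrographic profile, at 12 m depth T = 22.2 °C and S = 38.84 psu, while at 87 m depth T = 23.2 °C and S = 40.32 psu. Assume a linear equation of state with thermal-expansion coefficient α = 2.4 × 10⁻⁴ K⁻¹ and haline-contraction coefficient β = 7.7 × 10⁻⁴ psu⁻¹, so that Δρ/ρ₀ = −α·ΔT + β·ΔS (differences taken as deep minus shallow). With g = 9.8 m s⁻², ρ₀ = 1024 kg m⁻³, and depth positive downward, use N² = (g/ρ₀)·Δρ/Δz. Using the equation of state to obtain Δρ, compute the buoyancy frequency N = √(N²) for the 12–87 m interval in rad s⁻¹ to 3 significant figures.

0.0108 rad s⁻¹

ΔT = +1.0 K, ΔS = +1.48 psu (deep − shallow).
Δρ/ρ₀ = −αΔT + βΔS = -2.40 × 10⁻⁴ + 1.1396 × 10⁻³ = 8.996 × 10⁻⁴, so Δρ ≈ 0.9212 kg m⁻³.
N² = (g/ρ₀)·Δρ/Δz = g·(Δρ/ρ₀)/Δz = 9.8 × 8.996 × 10⁻⁴ / 75 = 1.1755 × 10⁻⁴ s⁻².
N = √(1.1755 × 10⁻⁴) = 0.010842 rad s⁻¹ ≈ 0.0108 rad s⁻¹.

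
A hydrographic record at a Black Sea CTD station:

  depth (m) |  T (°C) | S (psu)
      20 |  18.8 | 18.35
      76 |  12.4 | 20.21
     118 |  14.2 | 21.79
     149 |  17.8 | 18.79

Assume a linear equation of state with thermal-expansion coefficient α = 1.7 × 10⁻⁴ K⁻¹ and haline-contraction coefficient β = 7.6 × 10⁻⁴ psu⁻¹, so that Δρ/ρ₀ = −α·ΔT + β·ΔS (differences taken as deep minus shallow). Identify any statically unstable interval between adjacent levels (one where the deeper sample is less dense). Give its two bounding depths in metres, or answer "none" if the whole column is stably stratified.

Evaluate Δρ/ρ₀ = −αΔT + βΔS across each adjacent pair:
  20–76 m: −αΔT+βΔS = −(1.7 × 10⁻⁴)(-6.4)+(7.6 × 10⁻⁴)(+1.86) = 2.5 × 10⁻³ → stable
  76–118 m: −αΔT+βΔS = −(1.7 × 10⁻⁴)(+1.8)+(7.6 × 10⁻⁴)(+1.58) = 8.9 × 10⁻⁴ → stable
  118–149 m: −αΔT+βΔS = −(1.7 × 10⁻⁴)(+3.6)+(7.6 × 10⁻⁴)(-3.00) = -2.9 × 10⁻³ → UNSTABLE
The 118–149 m interval has Δρ < 0: lighter water underlies denser water.

118–149 m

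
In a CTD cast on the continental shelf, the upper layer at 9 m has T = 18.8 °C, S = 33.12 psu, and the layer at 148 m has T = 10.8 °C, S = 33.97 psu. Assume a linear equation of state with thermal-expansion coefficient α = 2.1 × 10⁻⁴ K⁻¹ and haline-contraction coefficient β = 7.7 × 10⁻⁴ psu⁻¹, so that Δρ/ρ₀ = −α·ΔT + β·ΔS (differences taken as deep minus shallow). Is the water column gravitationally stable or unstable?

stable

ΔT = 10.8 − 18.8 = -8.0 K and ΔS = 33.97 − 33.12 = +0.85 psu (deep − shallow).
−αΔT = 1.68 × 10⁻³; βΔS = 6.545 × 10⁻⁴; sum Δρ/ρ₀ = 2.3345 × 10⁻³.
Δρ/ρ₀ > 0, so Δρ > 0: deeper water is denser → statically stable.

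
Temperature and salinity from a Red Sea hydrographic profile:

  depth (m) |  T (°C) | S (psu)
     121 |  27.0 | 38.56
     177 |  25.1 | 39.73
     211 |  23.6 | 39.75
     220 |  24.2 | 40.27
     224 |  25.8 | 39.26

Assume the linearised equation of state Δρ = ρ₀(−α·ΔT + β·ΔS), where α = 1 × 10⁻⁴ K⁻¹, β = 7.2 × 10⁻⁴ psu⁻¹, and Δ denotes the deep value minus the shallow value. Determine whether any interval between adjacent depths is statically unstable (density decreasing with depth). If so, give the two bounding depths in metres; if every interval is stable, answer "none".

220–224 m

Evaluate Δρ/ρ₀ = −αΔT + βΔS across each adjacent pair:
  121–177 m: −αΔT+βΔS = −(1 × 10⁻⁴)(-1.9)+(7.2 × 10⁻⁴)(+1.17) = 1.0 × 10⁻³ → stable
  177–211 m: −αΔT+βΔS = −(1 × 10⁻⁴)(-1.5)+(7.2 × 10⁻⁴)(+0.02) = 1.6 × 10⁻⁴ → stable
  211–220 m: −αΔT+βΔS = −(1 × 10⁻⁴)(+0.6)+(7.2 × 10⁻⁴)(+0.52) = 3.1 × 10⁻⁴ → stable
  220–224 m: −αΔT+βΔS = −(1 × 10⁻⁴)(+1.6)+(7.2 × 10⁻⁴)(-1.01) = -8.9 × 10⁻⁴ → UNSTABLE
The 220–224 m interval has Δρ < 0: lighter water underlies denser water.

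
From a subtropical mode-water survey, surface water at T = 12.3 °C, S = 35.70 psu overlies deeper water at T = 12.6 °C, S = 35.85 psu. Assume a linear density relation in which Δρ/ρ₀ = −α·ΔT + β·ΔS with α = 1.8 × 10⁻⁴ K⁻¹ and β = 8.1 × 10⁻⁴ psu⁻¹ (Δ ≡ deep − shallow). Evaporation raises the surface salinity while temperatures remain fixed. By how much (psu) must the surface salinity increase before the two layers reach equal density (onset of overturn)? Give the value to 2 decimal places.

Neutral buoyancy requires −α(T_deep − T_surf) + β(S_deep − S_surf′) = 0.
S_surf′ = S_deep − (α/β)·ΔT = 35.85 − (1.8 × 10⁻⁴/8.1 × 10⁻⁴)·(+0.3) = 35.7833 psu.
Increase required: 35.7833 − 35.70 = 0.0833 psu.

0.08 psu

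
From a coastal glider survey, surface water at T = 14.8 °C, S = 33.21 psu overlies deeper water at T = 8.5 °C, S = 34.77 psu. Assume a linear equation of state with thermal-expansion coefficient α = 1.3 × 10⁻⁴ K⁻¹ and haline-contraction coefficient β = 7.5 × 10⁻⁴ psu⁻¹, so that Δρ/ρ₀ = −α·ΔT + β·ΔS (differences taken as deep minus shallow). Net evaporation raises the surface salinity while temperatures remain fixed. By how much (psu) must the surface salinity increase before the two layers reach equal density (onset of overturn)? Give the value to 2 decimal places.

2.65 psu

Neutral buoyancy requires −α(T_deep − T_surf) + β(S_deep − S_surf′) = 0.
S_surf′ = S_deep − (α/β)·ΔT = 34.77 − (1.3 × 10⁻⁴/7.5 × 10⁻⁴)·(-6.3) = 35.8620 psu.
Increase required: 35.8620 − 33.21 = 2.6520 psu.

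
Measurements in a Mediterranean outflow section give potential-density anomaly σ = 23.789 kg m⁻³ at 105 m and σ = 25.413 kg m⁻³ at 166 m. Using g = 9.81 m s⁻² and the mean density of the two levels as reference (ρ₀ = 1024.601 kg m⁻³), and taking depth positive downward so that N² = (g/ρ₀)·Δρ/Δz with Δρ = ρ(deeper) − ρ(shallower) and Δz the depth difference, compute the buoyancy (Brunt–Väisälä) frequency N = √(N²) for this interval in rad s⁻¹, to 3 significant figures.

0.0160 rad s⁻¹

Δρ = 1025.413 − 1023.789 = 1.624 kg m⁻³ over Δz = 166 − 105 = 61 m.
N² = (9.81/1024.601) × (1.624/61) = 2.5490 × 10⁻⁴ s⁻².
N = √(2.5490 × 10⁻⁴) = 0.015966 rad s⁻¹ ≈ 0.0160 rad s⁻¹.
Since Δρ > 0 the layer is stably stratified.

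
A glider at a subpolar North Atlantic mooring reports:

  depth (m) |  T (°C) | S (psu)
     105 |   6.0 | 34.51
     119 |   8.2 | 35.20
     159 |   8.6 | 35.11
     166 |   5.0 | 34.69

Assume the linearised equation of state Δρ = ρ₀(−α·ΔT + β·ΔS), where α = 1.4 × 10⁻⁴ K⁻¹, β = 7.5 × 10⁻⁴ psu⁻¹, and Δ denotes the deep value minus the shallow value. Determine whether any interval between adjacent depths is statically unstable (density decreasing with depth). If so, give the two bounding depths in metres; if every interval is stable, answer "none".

Evaluate Δρ/ρ₀ = −αΔT + βΔS across each adjacent pair:
  105–119 m: −αΔT+βΔS = −(1.4 × 10⁻⁴)(+2.2)+(7.5 × 10⁻⁴)(+0.69) = 2.1 × 10⁻⁴ → stable
  119–159 m: −αΔT+βΔS = −(1.4 × 10⁻⁴)(+0.4)+(7.5 × 10⁻⁴)(-0.09) = -1.2 × 10⁻⁴ → UNSTABLE
  159–166 m: −αΔT+βΔS = −(1.4 × 10⁻⁴)(-3.6)+(7.5 × 10⁻⁴)(-0.42) = 1.9 × 10⁻⁴ → stable
The 119–159 m interval has Δρ < 0: lighter water underlies denser water.

119–159 m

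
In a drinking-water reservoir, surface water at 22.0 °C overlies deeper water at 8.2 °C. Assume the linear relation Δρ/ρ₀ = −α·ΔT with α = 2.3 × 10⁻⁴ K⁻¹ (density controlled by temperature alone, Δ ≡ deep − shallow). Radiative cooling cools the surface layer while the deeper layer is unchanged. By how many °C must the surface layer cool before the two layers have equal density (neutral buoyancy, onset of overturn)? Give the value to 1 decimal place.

With temperature the only control, equal density requires T_surf′ = T_deep.
T_surf′ = 8.2 °C.
Cooling required: 22.0 − 8.2 = 13.8 °C.

13.8 °C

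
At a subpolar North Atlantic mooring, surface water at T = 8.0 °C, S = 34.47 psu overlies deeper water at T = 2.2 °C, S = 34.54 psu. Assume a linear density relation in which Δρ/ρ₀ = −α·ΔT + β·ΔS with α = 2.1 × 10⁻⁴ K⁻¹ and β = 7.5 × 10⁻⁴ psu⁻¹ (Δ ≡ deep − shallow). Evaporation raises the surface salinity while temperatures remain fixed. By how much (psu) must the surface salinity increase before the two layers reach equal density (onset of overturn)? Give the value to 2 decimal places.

Neutral buoyancy requires −α(T_deep − T_surf) + β(S_deep − S_surf′) = 0.
S_surf′ = S_deep − (α/β)·ΔT = 34.54 − (2.1 × 10⁻⁴/7.5 × 10⁻⁴)·(-5.8) = 36.1640 psu.
Increase required: 36.1640 − 34.47 = 1.6940 psu.

1.69 psu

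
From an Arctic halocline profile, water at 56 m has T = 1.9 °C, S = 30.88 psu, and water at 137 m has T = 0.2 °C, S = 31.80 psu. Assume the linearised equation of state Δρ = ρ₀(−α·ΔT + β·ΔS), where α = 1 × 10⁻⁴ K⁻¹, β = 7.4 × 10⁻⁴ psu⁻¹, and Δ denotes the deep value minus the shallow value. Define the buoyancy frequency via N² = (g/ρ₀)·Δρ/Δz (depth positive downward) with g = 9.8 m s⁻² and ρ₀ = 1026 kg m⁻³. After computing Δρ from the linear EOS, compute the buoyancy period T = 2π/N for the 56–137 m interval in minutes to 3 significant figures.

10.3 min

ΔT = -1.7 K, ΔS = +0.92 psu (deep − shallow).
Δρ/ρ₀ = −αΔT + βΔS = 1.70 × 10⁻⁴ + 6.808 × 10⁻⁴ = 8.508 × 10⁻⁴, so Δρ ≈ 0.8729 kg m⁻³.
N² = (g/ρ₀)·Δρ/Δz = g·(Δρ/ρ₀)/Δz = 9.8 × 8.508 × 10⁻⁴ / 81 = 1.0294 × 10⁻⁴ s⁻².
N = √(1.0294 × 10⁻⁴) = 0.010146 rad s⁻¹ → T = 2π/N = 619.28 s = 10.321 min ≈ 10.3 min.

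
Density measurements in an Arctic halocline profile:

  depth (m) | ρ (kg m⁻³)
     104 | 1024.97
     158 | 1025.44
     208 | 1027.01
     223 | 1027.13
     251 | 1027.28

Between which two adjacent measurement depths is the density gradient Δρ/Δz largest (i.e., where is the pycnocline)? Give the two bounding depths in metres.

158–208 m

Compute the density gradient over each adjacent pair:
  104–158 m: Δρ/Δz = 0.47/54 = 8.7 × 10⁻³ kg m⁻⁴
  158–208 m: Δρ/Δz = 1.57/50 = 0.031 kg m⁻⁴
  208–223 m: Δρ/Δz = 0.12/15 = 8.0 × 10⁻³ kg m⁻⁴
  223–251 m: Δρ/Δz = 0.15/28 = 5.4 × 10⁻³ kg m⁻⁴
The largest gradient is in the 158–208 m interval — the pycnocline.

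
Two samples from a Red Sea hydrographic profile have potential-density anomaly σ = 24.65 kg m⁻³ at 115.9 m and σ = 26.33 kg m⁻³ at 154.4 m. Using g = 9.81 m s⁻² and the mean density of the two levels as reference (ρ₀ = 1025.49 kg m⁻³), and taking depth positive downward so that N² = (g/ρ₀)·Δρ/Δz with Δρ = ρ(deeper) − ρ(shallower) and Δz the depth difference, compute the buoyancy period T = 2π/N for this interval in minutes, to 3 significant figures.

Δρ = 1026.33 − 1024.65 = 1.68 kg m⁻³ over Δz = 154.4 − 115.9 = 38.5 m.
N² = (9.81/1025.49) × (1.68/38.5) = 4.1743 × 10⁻⁴ s⁻².
N = √(4.1743 × 10⁻⁴) = 0.020431 rad s⁻¹, so T = 2π/N = 307.53 s = 5.1255 min ≈ 5.13 min.

5.13 min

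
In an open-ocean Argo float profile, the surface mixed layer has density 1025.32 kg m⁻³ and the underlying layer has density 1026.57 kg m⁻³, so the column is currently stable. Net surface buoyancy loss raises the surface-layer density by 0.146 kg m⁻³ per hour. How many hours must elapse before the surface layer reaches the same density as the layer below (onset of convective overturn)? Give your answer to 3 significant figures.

Density deficit of the surface layer: 1026.57 − 1025.32 = 1.25 kg m⁻³.
Required change = 1.25 / 0.146 = 8.56 hours.

8.56 hours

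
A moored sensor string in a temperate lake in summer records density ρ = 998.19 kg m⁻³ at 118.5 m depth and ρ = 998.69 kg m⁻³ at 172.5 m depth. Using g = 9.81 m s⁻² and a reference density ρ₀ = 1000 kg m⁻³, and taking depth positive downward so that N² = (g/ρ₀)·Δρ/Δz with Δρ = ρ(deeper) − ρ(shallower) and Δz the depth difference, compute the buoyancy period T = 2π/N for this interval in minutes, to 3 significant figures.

11.0 min

Δρ = 998.69 − 998.19 = 0.50 kg m⁻³ over Δz = 172.5 − 118.5 = 54 m.
N² = (9.81/1000) × (0.50/54) = 9.0833 × 10⁻⁵ s⁻².
N = √(9.0833 × 10⁻⁵) = 9.5306 × 10⁻³ rad s⁻¹, so T = 2π/N = 659.26 s = 10.988 min ≈ 11.0 min.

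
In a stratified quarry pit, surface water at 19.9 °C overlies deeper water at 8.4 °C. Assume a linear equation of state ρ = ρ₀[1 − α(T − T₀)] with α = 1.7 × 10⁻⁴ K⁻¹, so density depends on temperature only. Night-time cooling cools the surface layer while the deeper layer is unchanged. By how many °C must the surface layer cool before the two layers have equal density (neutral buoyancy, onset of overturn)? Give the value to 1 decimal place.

11.5 °C

With temperature the only control, equal density requires T_surf′ = T_deep.
T_surf′ = 8.4 °C.
Cooling required: 19.9 − 8.4 = 11.5 °C.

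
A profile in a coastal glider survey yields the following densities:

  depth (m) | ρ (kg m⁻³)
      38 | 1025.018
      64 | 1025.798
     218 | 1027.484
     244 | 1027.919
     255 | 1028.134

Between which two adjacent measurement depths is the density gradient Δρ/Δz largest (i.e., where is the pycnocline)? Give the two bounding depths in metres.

38–64 m

Compute the density gradient over each adjacent pair:
  38–64 m: Δρ/Δz = 0.780/26 = 0.030 kg m⁻⁴
  64–218 m: Δρ/Δz = 1.686/154 = 0.011 kg m⁻⁴
  218–244 m: Δρ/Δz = 0.435/26 = 0.017 kg m⁻⁴
  244–255 m: Δρ/Δz = 0.215/11 = 0.020 kg m⁻⁴
The largest gradient is in the 38–64 m interval — the pycnocline.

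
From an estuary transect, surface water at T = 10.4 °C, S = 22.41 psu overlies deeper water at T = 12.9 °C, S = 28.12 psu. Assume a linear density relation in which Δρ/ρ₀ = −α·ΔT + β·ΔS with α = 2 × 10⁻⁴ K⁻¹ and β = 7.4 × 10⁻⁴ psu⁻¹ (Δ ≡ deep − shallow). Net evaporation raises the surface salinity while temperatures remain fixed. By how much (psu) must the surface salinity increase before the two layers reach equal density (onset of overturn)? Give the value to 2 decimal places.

5.03 psu

Neutral buoyancy requires −α(T_deep − T_surf) + β(S_deep − S_surf′) = 0.
S_surf′ = S_deep − (α/β)·ΔT = 28.12 − (2 × 10⁻⁴/7.4 × 10⁻⁴)·(+2.5) = 27.4443 psu.
Increase required: 27.4443 − 22.41 = 5.0343 psu.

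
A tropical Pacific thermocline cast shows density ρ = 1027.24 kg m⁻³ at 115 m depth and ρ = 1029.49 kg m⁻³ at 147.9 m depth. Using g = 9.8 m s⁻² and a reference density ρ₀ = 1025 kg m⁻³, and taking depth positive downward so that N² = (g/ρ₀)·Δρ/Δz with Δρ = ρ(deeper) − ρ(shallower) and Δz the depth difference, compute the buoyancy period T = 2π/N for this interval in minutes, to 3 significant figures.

Δρ = 1029.49 − 1027.24 = 2.25 kg m⁻³ over Δz = 147.9 − 115 = 32.9 m.
N² = (9.8/1025) × (2.25/32.9) = 6.5387 × 10⁻⁴ s⁻².
N = √(6.5387 × 10⁻⁴) = 0.025571 rad s⁻¹, so T = 2π/N = 245.72 s = 4.0953 min ≈ 4.10 min.

4.10 min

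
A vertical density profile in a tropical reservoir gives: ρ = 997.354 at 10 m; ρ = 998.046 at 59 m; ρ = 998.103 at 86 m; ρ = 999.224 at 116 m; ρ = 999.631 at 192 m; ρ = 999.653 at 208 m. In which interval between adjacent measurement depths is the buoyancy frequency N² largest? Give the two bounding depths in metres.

Compute the density gradient over each adjacent pair:
  10–59 m: Δρ/Δz = 0.692/49 = 0.014 kg m⁻⁴
  59–86 m: Δρ/Δz = 0.057/27 = 2.1 × 10⁻³ kg m⁻⁴
  86–116 m: Δρ/Δz = 1.121/30 = 0.037 kg m⁻⁴
  116–192 m: Δρ/Δz = 0.407/76 = 5.4 × 10⁻³ kg m⁻⁴
  192–208 m: Δρ/Δz = 0.022/16 = 1.4 × 10⁻³ kg m⁻⁴
The largest gradient is in the 86–116 m interval — the pycnocline.

86–116 m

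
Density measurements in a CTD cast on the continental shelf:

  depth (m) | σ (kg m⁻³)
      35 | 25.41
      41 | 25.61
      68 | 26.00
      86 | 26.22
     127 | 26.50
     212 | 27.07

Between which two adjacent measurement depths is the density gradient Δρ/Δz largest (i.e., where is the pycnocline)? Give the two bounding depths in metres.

35–41 m

Compute the density gradient over each adjacent pair:
  35–41 m: Δρ/Δz = 0.20/6 = 0.033 kg m⁻⁴
  41–68 m: Δρ/Δz = 0.39/27 = 0.014 kg m⁻⁴
  68–86 m: Δρ/Δz = 0.22/18 = 0.012 kg m⁻⁴
  86–127 m: Δρ/Δz = 0.28/41 = 6.8 × 10⁻³ kg m⁻⁴
  127–212 m: Δρ/Δz = 0.57/85 = 6.7 × 10⁻³ kg m⁻⁴
The largest gradient is in the 35–41 m interval — the pycnocline.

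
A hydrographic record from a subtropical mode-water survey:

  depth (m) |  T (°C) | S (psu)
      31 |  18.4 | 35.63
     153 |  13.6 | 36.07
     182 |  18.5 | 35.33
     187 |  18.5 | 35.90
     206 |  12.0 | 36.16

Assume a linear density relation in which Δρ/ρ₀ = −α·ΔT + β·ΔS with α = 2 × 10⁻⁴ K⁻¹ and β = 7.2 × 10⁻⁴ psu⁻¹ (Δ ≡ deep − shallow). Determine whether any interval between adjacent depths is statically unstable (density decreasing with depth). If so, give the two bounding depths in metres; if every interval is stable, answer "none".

Evaluate Δρ/ρ₀ = −αΔT + βΔS across each adjacent pair:
  31–153 m: −αΔT+βΔS = −(2 × 10⁻⁴)(-4.8)+(7.2 × 10⁻⁴)(+0.44) = 1.3 × 10⁻³ → stable
  153–182 m: −αΔT+βΔS = −(2 × 10⁻⁴)(+4.9)+(7.2 × 10⁻⁴)(-0.74) = -1.5 × 10⁻³ → UNSTABLE
  182–187 m: −αΔT+βΔS = −(2 × 10⁻⁴)(+0.0)+(7.2 × 10⁻⁴)(+0.57) = 4.1 × 10⁻⁴ → stable
  187–206 m: −αΔT+βΔS = −(2 × 10⁻⁴)(-6.5)+(7.2 × 10⁻⁴)(+0.26) = 1.5 × 10⁻³ → stable
The 153–182 m interval has Δρ < 0: lighter water underlies denser water.

153–182 m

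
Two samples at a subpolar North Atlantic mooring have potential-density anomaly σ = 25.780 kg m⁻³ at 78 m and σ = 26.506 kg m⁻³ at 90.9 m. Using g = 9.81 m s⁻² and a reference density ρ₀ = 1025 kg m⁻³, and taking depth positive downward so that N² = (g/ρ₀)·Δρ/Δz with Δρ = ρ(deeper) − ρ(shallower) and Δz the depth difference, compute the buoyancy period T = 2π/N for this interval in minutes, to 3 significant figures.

Δρ = 1026.506 − 1025.780 = 0.726 kg m⁻³ over Δz = 90.9 − 78 = 12.9 m.
N² = (9.81/1025) × (0.726/12.9) = 5.3863 × 10⁻⁴ s⁻².
N = √(5.3863 × 10⁻⁴) = 0.023208 rad s⁻¹, so T = 2π/N = 270.73 s = 4.5122 min ≈ 4.51 min.
Since Δρ > 0 the layer is stably stratified.

4.51 min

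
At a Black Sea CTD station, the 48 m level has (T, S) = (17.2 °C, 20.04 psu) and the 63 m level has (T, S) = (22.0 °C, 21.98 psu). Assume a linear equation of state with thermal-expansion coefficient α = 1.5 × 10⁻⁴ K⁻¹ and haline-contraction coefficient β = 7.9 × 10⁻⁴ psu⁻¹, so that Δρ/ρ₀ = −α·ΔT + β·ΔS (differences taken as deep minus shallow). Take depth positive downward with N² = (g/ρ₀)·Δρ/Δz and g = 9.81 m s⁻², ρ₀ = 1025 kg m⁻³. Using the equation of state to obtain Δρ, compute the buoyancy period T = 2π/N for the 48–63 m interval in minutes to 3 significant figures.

ΔT = +4.8 K, ΔS = +1.94 psu (deep − shallow).
Δρ/ρ₀ = −αΔT + βΔS = -7.20 × 10⁻⁴ + 1.5326 × 10⁻³ = 8.126 × 10⁻⁴, so Δρ ≈ 0.8329 kg m⁻³.
N² = (g/ρ₀)·Δρ/Δz = g·(Δρ/ρ₀)/Δz = 9.81 × 8.126 × 10⁻⁴ / 15 = 5.3144 × 10⁻⁴ s⁻².
N = √(5.3144 × 10⁻⁴) = 0.023053 rad s⁻¹ → T = 2π/N = 272.55 s = 4.5425 min ≈ 4.54 min.

4.54 min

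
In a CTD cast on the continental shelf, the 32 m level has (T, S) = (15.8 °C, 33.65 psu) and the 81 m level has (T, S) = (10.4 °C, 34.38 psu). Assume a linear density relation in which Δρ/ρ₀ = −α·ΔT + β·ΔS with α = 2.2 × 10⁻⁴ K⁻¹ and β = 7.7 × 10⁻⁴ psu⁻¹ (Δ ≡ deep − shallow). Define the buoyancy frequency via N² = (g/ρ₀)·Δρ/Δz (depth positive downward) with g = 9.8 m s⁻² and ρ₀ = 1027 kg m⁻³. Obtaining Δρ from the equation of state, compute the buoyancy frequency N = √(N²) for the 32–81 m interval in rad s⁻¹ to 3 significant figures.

ΔT = -5.4 K, ΔS = +0.73 psu (deep − shallow).
Δρ/ρ₀ = −αΔT + βΔS = 1.188 × 10⁻³ + 5.621 × 10⁻⁴ = 1.7501 × 10⁻³, so Δρ ≈ 1.797 kg m⁻³.
N² = (g/ρ₀)·Δρ/Δz = g·(Δρ/ρ₀)/Δz = 9.8 × 1.7501 × 10⁻³ / 49 = 3.5002 × 10⁻⁴ s⁻².
N = √(3.5002 × 10⁻⁴) = 0.018709 rad s⁻¹ ≈ 0.0187 rad s⁻¹.

0.0187 rad s⁻¹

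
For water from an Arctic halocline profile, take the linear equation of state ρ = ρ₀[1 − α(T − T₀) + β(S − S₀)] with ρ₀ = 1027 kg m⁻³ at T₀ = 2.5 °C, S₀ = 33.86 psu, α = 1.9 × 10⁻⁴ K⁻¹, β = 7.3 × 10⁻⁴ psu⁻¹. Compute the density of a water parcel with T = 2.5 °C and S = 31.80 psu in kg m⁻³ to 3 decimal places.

1025.456 kg m⁻³

T − T₀ = +0.0 K, S − S₀ = -2.06 psu.
Bracket = 1 − α·(+0.0) + β·(-2.06) = 1 + (-1.5038 × 10⁻³) = 0.9984962.
ρ = 1027 × 0.9984962 = 1025.456 kg m⁻³.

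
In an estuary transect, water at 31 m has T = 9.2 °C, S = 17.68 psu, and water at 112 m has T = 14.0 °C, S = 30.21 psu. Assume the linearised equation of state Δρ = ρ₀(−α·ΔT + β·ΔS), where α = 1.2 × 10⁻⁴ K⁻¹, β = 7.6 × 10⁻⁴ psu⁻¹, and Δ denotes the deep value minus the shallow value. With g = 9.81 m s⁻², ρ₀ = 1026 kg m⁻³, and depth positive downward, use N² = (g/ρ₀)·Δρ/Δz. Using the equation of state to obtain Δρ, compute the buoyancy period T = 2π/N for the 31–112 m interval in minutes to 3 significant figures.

3.18 min

ΔT = +4.8 K, ΔS = +12.53 psu (deep − shallow).
Δρ/ρ₀ = −αΔT + βΔS = -5.76 × 10⁻⁴ + 9.5228 × 10⁻³ = 8.9468 × 10⁻³, so Δρ ≈ 9.179 kg m⁻³.
N² = (g/ρ₀)·Δρ/Δz = g·(Δρ/ρ₀)/Δz = 9.81 × 8.9468 × 10⁻³ / 81 = 1.0836 × 10⁻³ s⁻².
N = √(1.0836 × 10⁻³) = 0.032918 rad s⁻¹ → T = 2π/N = 190.87 s = 3.1812 min ≈ 3.18 min.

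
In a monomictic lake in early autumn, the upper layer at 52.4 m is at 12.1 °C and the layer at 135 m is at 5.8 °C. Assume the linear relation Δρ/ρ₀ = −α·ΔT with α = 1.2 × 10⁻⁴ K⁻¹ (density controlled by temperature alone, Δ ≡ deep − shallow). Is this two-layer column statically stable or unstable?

stable

ΔT = 5.8 − 12.1 = -6.3 K, so Δρ/ρ₀ = −αΔT = 7.56 × 10⁻⁴.
Δρ/ρ₀ > 0, so Δρ > 0: deeper water is denser → statically stable.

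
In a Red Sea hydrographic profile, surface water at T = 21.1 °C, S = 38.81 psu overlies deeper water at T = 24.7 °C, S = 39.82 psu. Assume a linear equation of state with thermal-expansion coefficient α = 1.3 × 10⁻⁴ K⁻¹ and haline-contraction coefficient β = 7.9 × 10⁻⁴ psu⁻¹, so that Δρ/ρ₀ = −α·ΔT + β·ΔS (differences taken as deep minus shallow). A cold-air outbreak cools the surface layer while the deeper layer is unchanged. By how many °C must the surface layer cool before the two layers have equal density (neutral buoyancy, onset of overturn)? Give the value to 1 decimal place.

2.5 °C

Neutral buoyancy requires Δρ = 0, i.e. −α(T_deep − T_surf′) + β(S_deep − S_surf) = 0.
T_surf′ = T_deep − (β/α)·ΔS = 24.7 − (7.9 × 10⁻⁴/1.3 × 10⁻⁴)·(+1.01) = 18.562 °C.
Cooling required: 21.1 − (18.562) = 2.538 °C.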